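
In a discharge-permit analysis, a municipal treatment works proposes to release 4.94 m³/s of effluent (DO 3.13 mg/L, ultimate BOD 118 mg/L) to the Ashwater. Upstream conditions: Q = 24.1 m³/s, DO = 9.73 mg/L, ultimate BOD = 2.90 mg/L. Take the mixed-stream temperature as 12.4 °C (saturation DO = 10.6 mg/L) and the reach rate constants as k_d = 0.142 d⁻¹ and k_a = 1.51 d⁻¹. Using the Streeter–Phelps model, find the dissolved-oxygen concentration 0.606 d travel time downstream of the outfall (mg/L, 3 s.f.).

Mixed DO = (24.1×9.73 + 4.94×3.13)/(24.1+4.94) = 250.0/29.04 = 8.607 mg/L.
Mixed L₀ = (24.1×2.90 + 4.94×118)/(29.04) = 652.8/29.04 = 22.48 mg/L.
Initial deficit D₀ = C_s − DO₀ = 10.6 − 8.607 = 1.993 mg/L.
D(0.606) = [0.142×22.48/(1.51−0.142)](e^(−0.142×0.606) − e^(−1.51×0.606)) + 1.993 e^(−1.51×0.606)
= 2.333 × (0.9175 − 0.4005) + 1.993 × 0.4005 = 2.005 mg/L.
DO = 10.6 − 2.005 = 8.595 mg/L.

DO ≈ 8.60 mg/L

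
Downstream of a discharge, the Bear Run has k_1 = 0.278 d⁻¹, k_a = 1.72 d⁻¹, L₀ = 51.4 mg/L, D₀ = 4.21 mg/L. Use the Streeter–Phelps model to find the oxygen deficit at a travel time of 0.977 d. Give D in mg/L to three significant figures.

D ≈ 6.49 mg/L

k_1 L₀/(k_a−k_1) = 0.278×51.4/(1.72−0.278) = 14.29/1.442 = 9.909 mg/L.
e^(−k_1 t) = e^(−0.278×0.9770) = 0.7622; e^(−k_a t) = e^(−1.72×0.9770) = 0.1863.
D = 9.909 × (0.7622 − 0.1863) + 4.21 × 0.1863 = 5.706 + 0.7843 = 6.491 mg/L.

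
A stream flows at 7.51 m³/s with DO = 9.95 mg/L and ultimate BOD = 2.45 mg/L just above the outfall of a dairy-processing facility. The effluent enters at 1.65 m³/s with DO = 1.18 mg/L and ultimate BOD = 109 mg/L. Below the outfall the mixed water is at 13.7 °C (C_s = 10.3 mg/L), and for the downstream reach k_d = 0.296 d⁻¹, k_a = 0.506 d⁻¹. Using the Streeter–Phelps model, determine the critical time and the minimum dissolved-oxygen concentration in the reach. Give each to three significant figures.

Mixed DO = (7.51×9.95 + 1.65×1.18)/(7.51+1.65) = 76.67/9.160 = 8.370 mg/L.
Mixed L₀ = (7.51×2.45 + 1.65×109)/(9.160) = 198.2/9.160 = 21.64 mg/L.
Initial deficit D₀ = C_s − DO₀ = 10.3 − 8.370 = 1.930 mg/L.
t_c = (1/0.2100) ln[(0.506/0.296)(1 − 1.930×0.2100/(0.296×21.64))] = 4.762 × ln(1.601) = 2.242 d.
D_c = (0.296/0.506) × 21.64 × e^(−0.296×2.242) = 0.5850 × 21.64 × 0.5150 = 6.520 mg/L.
Minimum DO = 10.3 − 6.520 = 3.780 mg/L.

t_c ≈ 2.24 d; minimum DO ≈ 3.78 mg/L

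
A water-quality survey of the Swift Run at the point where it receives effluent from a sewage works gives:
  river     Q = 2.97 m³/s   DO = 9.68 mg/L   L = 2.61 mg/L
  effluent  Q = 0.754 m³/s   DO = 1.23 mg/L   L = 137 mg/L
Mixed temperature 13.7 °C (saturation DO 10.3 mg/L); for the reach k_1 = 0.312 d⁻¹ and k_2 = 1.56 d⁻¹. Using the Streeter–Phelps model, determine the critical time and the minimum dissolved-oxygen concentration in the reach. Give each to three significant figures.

Mixed DO = (2.97×9.68 + 0.754×1.23)/(2.97+0.754) = 29.68/3.724 = 7.969 mg/L.
Mixed L₀ = (2.97×2.61 + 0.754×137)/(3.724) = 111.0/3.724 = 29.82 mg/L.
Initial deficit D₀ = C_s − DO₀ = 10.3 − 7.969 = 2.331 mg/L.
t_c = (1/1.248) ln[(1.56/0.312)(1 − 2.331×1.248/(0.312×29.82))] = 0.8013 × ln(3.437) = 0.9892 d.
D_c = (0.312/1.56) × 29.82 × e^(−0.312×0.9892) = 0.2000 × 29.82 × 0.7345 = 4.380 mg/L.
Minimum DO = 10.3 − 4.380 = 5.920 mg/L.

t_c ≈ 0.989 d; minimum DO ≈ 5.92 mg/L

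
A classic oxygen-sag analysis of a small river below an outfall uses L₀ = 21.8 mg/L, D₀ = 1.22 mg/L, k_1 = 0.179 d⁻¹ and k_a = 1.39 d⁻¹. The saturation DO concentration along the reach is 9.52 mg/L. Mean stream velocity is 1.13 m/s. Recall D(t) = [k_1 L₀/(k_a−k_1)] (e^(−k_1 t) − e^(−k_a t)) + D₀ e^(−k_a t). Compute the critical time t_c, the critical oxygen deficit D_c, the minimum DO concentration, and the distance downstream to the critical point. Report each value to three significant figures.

t_c = [1/(k_a−k_1)] ln[(k_a/k_1)(1 − D₀(k_a−k_1)/(k_1 L₀))]
= [1/(1.39−0.179)] ln[(1.39/0.179)(1 − 1.22×1.211/(0.179×21.8))]
= (1/1.211) ln[7.765 × 0.6214] = 0.8258 × ln(4.825) = 0.8258 × 1.574 = 1.300 d.
L(t_c) = L₀ e^(−k_1 t_c) = 21.8 × 0.7924 = 17.28 mg/L, and at the critical point k_a D_c = k_1 L, so D_c = (0.179/1.39) × 17.28 = 2.225 mg/L.
Minimum DO = C_s − D_c = 9.52 − 2.225 = 7.295 mg/L.
x_c = v t_c = 1.13 m/s × 1.300 d × 86400 s/d = 126900 m ≈ 127 km.

t_c ≈ 1.30 d; D_c ≈ 2.22 mg/L; min DO ≈ 7.30 mg/L; x_c ≈ 127 km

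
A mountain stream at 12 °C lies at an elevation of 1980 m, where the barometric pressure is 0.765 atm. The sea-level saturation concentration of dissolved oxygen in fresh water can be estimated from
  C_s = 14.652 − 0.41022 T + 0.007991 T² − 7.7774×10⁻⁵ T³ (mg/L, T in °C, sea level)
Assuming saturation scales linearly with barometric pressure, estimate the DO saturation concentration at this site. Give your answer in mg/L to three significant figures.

C_s ≈ 8.22 mg/L

At sea level: C_s = 14.652 − 0.41022×12 + 0.007991×12² − 7.7774×10⁻⁵×12³ = 10.75 mg/L.
Pressure correction: C_s' = 10.75 × 0.765 = 8.220 mg/L.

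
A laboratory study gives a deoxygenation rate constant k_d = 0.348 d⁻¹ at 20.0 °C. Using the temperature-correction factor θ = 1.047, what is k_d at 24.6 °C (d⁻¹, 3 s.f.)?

k_d(T₂) = k_d(T₁) · θ^(T₂−T₁) = 0.348 × 1.047^(24.6−20.0)
= 0.348 × 1.047^4.60 = 0.348 × 1.235 = 0.4299 d⁻¹.

k_d ≈ 0.430 d⁻¹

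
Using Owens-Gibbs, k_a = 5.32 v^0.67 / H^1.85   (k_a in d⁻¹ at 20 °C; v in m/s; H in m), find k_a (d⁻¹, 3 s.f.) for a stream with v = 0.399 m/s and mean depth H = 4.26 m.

k_a = 5.32 × 0.399^0.67 / 4.26^1.85 = 5.32 × 0.5403 / 14.60 = 0.1969 d⁻¹.

k_a ≈ 0.197 d⁻¹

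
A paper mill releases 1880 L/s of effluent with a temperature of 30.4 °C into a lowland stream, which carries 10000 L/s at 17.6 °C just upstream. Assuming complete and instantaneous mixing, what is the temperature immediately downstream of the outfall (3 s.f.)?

19.6 °C

Flow-weighted mixing: C = (Q_r C_r + Q_w C_w)/(Q_r + Q_w)
= (10000×17.6 + 1880×30.4)/(10000 + 1880) = 233200/11880 = 19.63 °C.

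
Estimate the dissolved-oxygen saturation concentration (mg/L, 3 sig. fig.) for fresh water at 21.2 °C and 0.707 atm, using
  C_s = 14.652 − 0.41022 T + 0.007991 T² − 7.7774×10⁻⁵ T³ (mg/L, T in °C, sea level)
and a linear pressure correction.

C_s ≈ 6.23 mg/L

At sea level: C_s = 14.652 − 0.41022×21.2 + 0.007991×21.2² − 7.7774×10⁻⁵×21.2³ = 8.806 mg/L.
Pressure correction: C_s' = 8.806 × 0.707 = 6.226 mg/L.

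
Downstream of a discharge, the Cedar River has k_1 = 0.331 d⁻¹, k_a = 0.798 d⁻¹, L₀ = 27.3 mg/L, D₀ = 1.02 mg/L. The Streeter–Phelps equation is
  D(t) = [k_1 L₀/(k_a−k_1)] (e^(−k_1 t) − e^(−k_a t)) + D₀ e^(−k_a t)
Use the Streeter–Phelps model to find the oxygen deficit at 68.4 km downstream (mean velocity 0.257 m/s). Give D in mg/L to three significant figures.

D ≈ 5.41 mg/L

Travel time t = x/v = 68.4 km / (0.257 m/s) = 68400 m / 0.257 m/s = 266100 s = 3.080 d.
k_1 L₀/(k_a−k_1) = 0.331×27.3/(0.798−0.331) = 9.036/0.4670 = 19.35 mg/L.
e^(−k_1 t) = e^(−0.331×3.080) = 0.3607; e^(−k_a t) = e^(−0.798×3.080) = 0.08559.
D = 19.35 × (0.3607 − 0.08559) + 1.02 × 0.08559 = 5.324 + 0.08730 = 5.411 mg/L.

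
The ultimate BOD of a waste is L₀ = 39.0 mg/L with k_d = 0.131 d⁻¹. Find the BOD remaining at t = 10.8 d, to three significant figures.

L_t = L₀ e^(−k_d t) = 39.0 × e^(−0.131×10.8) = 39.0 × 0.2430 = 9.476 mg/L.

L ≈ 9.48 mg/L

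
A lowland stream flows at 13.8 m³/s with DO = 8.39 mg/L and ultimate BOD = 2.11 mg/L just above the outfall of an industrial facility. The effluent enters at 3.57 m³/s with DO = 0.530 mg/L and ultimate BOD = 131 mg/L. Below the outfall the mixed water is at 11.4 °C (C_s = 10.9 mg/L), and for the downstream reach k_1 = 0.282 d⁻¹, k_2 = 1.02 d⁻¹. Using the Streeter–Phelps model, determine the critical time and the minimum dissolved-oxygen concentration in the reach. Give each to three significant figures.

t_c ≈ 1.10 d; minimum DO ≈ 5.10 mg/L

Mixed DO = (13.8×8.39 + 3.57×0.530)/(13.8+3.57) = 117.7/17.37 = 6.775 mg/L.
Mixed L₀ = (13.8×2.11 + 3.57×131)/(17.37) = 496.8/17.37 = 28.60 mg/L.
Initial deficit D₀ = C_s − DO₀ = 10.9 − 6.775 = 4.125 mg/L.
t_c = (1/0.7380) ln[(1.02/0.282)(1 − 4.125×0.7380/(0.282×28.60))] = 1.355 × ln(2.252) = 1.100 d.
D_c = (0.282/1.02) × 28.60 × e^(−0.282×1.100) = 0.2765 × 28.60 × 0.7333 = 5.799 mg/L.
Minimum DO = 10.9 − 5.799 = 5.101 mg/L.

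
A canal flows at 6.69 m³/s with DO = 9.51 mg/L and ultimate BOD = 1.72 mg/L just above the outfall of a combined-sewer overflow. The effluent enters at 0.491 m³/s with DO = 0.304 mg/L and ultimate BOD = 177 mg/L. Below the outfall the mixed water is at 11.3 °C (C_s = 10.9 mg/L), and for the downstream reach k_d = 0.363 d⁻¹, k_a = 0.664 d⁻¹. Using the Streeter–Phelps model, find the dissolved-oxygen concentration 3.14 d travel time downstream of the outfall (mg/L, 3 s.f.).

DO ≈ 7.42 mg/L

Mixed DO = (6.69×9.51 + 0.491×0.304)/(6.69+0.491) = 63.77/7.181 = 8.881 mg/L.
Mixed L₀ = (6.69×1.72 + 0.491×177)/(7.181) = 98.41/7.181 = 13.70 mg/L.
Initial deficit D₀ = C_s − DO₀ = 10.9 − 8.881 = 2.019 mg/L.
D(3.14) = [0.363×13.70/(0.664−0.363)](e^(−0.363×3.14) − e^(−0.664×3.14)) + 2.019 e^(−0.664×3.14)
= 16.53 × (0.3199 − 0.1243) + 2.019 × 0.1243 = 3.483 mg/L.
DO = 10.9 − 3.483 = 7.417 mg/L.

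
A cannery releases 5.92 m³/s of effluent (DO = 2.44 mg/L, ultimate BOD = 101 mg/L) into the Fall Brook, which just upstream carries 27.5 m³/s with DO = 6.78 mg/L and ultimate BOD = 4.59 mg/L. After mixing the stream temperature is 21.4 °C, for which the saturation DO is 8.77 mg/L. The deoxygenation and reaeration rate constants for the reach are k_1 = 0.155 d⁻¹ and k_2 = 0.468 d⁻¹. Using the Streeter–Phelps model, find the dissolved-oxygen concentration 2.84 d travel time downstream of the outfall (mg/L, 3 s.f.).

Mixed DO = (27.5×6.78 + 5.92×2.44)/(27.5+5.92) = 200.9/33.42 = 6.011 mg/L.
Mixed L₀ = (27.5×4.59 + 5.92×101)/(33.42) = 724.1/33.42 = 21.67 mg/L.
Initial deficit D₀ = C_s − DO₀ = 8.77 − 6.011 = 2.759 mg/L.
D(2.84) = [0.155×21.67/(0.468−0.155)](e^(−0.155×2.84) − e^(−0.468×2.84)) + 2.759 e^(−0.468×2.84)
= 10.73 × (0.6439 − 0.2647) + 2.759 × 0.2647 = 4.799 mg/L.
DO = 8.77 − 4.799 = 3.971 mg/L.

DO ≈ 3.97 mg/L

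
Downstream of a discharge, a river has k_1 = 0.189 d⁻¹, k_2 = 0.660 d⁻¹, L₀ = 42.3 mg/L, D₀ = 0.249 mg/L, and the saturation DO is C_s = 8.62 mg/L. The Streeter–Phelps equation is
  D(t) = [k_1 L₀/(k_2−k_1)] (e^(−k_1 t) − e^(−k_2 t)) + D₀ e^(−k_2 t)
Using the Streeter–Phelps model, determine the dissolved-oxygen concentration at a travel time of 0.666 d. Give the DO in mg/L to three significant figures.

k_1 L₀/(k_2−k_1) = 0.189×42.3/(0.660−0.189) = 7.995/0.4710 = 16.97 mg/L.
e^(−k_1 t) = e^(−0.189×0.6660) = 0.8817; e^(−k_2 t) = e^(−0.660×0.6660) = 0.6443.
D = 16.97 × (0.8817 − 0.6443) + 0.249 × 0.6443 = 4.030 + 0.1604 = 4.190 mg/L.
DO = C_s − D = 8.62 − 4.190 = 4.430 mg/L.

DO ≈ 4.43 mg/L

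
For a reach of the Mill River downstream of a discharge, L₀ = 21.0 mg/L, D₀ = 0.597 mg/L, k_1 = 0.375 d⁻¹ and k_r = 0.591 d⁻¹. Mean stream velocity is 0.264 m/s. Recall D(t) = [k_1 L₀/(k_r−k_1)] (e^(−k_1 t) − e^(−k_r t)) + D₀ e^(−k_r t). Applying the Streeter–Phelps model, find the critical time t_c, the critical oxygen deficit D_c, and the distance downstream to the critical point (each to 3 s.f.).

At the critical point dD/dt = 0, so k_1 L₀ e^(−k_1 t) = k_r D. Substituting D(t) from the Streeter–Phelps equation and solving for t gives
t_c = ln[(k_r/k_1)(1 − D₀(k_r−k_1)/(k_1 L₀))] / (k_r−k_1).
Here k_r−k_1 = 0.2160 d⁻¹ and 1 − D₀(k_r−k_1)/(k_1 L₀) = 1 − 0.597×0.2160/(0.375×21.0) = 0.9836, so
t_c = ln(1.576 × 0.9836) / 0.2160 = 0.4384 / 0.2160 = 2.030 d.
D_c = (k_1/k_r) L₀ e^(−k_1 t_c) = (0.375/0.591) × 21.0 × e^(−0.375×2.030) = 0.6345 × 21.0 × 0.4672 = 6.225 mg/L.
x_c = v t_c = 0.264 m/s × 2.030 d × 86400 s/d = 46290 m ≈ 46.3 km.

t_c ≈ 2.03 d; D_c ≈ 6.22 mg/L; x_c ≈ 46.3 km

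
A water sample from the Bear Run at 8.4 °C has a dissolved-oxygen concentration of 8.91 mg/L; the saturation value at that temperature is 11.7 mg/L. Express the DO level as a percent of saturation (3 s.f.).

% saturation = C/C_s × 100 = 8.91/11.7 × 100 = 76.2 %.

76.2 % saturation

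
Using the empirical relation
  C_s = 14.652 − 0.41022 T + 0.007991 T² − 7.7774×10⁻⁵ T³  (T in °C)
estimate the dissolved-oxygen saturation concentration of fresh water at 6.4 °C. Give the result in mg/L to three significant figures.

C_s ≈ 12.3 mg/L

C_s = 14.652 − 0.41022×6.4 + 0.007991×6.4² − 7.7774×10⁻⁵×6.4³ = 12.33 mg/L.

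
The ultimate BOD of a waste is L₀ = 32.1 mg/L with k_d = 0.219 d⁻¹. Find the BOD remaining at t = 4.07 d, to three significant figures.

L ≈ 13.2 mg/L

L_t = L₀ e^(−k_d t) = 32.1 × e^(−0.219×4.07) = 32.1 × 0.4101 = 13.16 mg/L.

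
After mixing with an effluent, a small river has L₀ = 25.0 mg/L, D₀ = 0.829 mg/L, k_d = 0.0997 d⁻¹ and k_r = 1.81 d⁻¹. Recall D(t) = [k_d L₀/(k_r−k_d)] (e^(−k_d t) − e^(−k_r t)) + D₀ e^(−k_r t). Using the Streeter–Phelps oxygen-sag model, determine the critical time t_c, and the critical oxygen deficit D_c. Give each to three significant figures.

t_c ≈ 1.20 d; D_c ≈ 1.22 mg/L

t_c = [1/(k_r−k_d)] ln[(k_r/k_d)(1 − D₀(k_r−k_d)/(k_d L₀))]
= [1/(1.81−0.0997)] ln[(1.81/0.0997)(1 − 0.829×1.710/(0.0997×25.0))]
= (1/1.710) ln[18.15 × 0.4312] = 0.5847 × ln(7.827) = 0.5847 × 2.058 = 1.203 d.
D_c = (k_d/k_r) L₀ e^(−k_d t_c) = (0.0997/1.81) × 25.0 × e^(−0.0997×1.203) = 0.05508 × 25.0 × 0.8870 = 1.221 mg/L.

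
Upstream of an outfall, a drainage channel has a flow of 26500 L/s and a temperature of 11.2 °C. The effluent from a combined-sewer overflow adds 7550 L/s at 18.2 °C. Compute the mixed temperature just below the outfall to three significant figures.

Flow-weighted mixing: C = (Q_r C_r + Q_w C_w)/(Q_r + Q_w)
= (26500×11.2 + 7550×18.2)/(26500 + 7550) = 434200/34050 = 12.75 °C.

12.8 °C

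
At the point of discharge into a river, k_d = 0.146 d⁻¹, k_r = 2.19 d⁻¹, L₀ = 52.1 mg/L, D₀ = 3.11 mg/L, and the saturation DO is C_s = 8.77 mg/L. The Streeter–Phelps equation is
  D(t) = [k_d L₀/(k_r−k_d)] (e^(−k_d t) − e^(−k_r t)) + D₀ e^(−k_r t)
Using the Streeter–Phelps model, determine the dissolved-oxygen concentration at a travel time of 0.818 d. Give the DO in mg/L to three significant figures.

DO ≈ 5.57 mg/L

k_d L₀/(k_r−k_d) = 0.146×52.1/(2.19−0.146) = 7.607/2.044 = 3.721 mg/L.
e^(−k_d t) = e^(−0.146×0.8180) = 0.8874; e^(−k_r t) = e^(−2.19×0.8180) = 0.1667.
D = 3.721 × (0.8874 − 0.1667) + 3.11 × 0.1667 = 2.682 + 0.5185 = 3.201 mg/L.
DO = C_s − D = 8.77 − 3.201 = 5.569 mg/L.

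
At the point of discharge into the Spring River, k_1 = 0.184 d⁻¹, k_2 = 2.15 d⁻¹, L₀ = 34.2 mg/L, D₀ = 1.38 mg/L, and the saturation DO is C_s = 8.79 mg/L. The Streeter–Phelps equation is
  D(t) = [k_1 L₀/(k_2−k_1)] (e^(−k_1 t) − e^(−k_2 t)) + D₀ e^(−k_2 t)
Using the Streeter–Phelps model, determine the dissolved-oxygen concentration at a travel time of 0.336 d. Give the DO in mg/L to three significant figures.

DO ≈ 6.67 mg/L

k_1 L₀/(k_2−k_1) = 0.184×34.2/(2.15−0.184) = 6.293/1.966 = 3.201 mg/L.
e^(−k_1 t) = e^(−0.184×0.3360) = 0.9400; e^(−k_2 t) = e^(−2.15×0.3360) = 0.4856.
D = 3.201 × (0.9400 − 0.4856) + 1.38 × 0.4856 = 1.455 + 0.6701 = 2.125 mg/L.
DO = C_s − D = 8.79 − 2.125 = 6.665 mg/L.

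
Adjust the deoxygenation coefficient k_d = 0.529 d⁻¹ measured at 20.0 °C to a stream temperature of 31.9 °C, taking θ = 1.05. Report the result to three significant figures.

k_d ≈ 0.945 d⁻¹

k_d(T₂) = k_d(T₁) · θ^(T₂−T₁) = 0.529 × 1.05^(31.9−20.0)
= 0.529 × 1.05^11.9 = 0.529 × 1.787 = 0.9454 d⁻¹.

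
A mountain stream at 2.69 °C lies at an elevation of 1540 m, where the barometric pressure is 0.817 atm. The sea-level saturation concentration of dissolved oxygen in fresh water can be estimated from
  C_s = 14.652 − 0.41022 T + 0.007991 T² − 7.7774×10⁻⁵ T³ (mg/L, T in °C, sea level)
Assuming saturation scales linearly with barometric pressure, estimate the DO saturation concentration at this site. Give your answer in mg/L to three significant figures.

At sea level: C_s = 14.652 − 0.41022×2.69 + 0.007991×2.69² − 7.7774×10⁻⁵×2.69³ = 13.60 mg/L.
Pressure correction: C_s' = 13.60 × 0.817 = 11.12 mg/L.

C_s ≈ 11.1 mg/L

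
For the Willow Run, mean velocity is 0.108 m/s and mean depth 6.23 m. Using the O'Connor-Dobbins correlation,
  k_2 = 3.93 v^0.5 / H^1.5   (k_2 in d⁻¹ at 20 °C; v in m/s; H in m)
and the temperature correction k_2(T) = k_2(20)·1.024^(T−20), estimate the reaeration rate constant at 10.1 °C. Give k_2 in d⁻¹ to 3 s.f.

k_2 ≈ 0.0657 d⁻¹

k_2(20) = 3.93 × 0.108^0.5 / 6.23^1.5 = 3.93 × 0.3286 / 15.55 = 0.08306 d⁻¹.
k_2(10.1) = 0.08306 × 1.024^(10.1−20) = 0.08306 × 0.7907 = 0.06568 d⁻¹.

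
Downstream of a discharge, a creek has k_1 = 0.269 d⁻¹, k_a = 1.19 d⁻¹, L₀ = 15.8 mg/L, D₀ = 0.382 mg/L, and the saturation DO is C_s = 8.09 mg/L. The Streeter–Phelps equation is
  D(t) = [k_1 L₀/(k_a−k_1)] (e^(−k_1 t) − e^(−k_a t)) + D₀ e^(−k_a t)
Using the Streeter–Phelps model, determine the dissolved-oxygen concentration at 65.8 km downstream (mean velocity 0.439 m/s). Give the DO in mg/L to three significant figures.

Travel time t = x/v = 65.8 km / (0.439 m/s) = 65800 m / 0.439 m/s = 149900 s = 1.735 d.
k_1 L₀/(k_a−k_1) = 0.269×15.8/(1.19−0.269) = 4.250/0.9210 = 4.615 mg/L.
e^(−k_1 t) = e^(−0.269×1.735) = 0.6271; e^(−k_a t) = e^(−1.19×1.735) = 0.1269.
D = 4.615 × (0.6271 − 0.1269) + 0.382 × 0.1269 = 2.308 + 0.04847 = 2.357 mg/L.
DO = C_s − D = 8.09 − 2.357 = 5.733 mg/L.

DO ≈ 5.73 mg/L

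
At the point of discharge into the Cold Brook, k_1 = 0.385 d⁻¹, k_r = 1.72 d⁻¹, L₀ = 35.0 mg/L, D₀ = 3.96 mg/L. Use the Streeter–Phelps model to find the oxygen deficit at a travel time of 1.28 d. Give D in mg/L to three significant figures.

D ≈ 5.49 mg/L

k_1 L₀/(k_r−k_1) = 0.385×35.0/(1.72−0.385) = 13.47/1.335 = 10.09 mg/L.
e^(−k_1 t) = e^(−0.385×1.280) = 0.6109; e^(−k_r t) = e^(−1.72×1.280) = 0.1106.
D = 10.09 × (0.6109 − 0.1106) + 3.96 × 0.1106 = 5.050 + 0.4381 = 5.488 mg/L.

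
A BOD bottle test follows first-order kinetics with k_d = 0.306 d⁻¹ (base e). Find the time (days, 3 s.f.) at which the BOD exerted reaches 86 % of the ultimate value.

t ≈ 6.43 d

y/L₀ = 1 − e^(−k_d t) = 0.86 ⇒ e^(−k_d t) = 0.140
t = −ln(0.140) / 0.306 = 1.966 / 0.306 = 6.425 d.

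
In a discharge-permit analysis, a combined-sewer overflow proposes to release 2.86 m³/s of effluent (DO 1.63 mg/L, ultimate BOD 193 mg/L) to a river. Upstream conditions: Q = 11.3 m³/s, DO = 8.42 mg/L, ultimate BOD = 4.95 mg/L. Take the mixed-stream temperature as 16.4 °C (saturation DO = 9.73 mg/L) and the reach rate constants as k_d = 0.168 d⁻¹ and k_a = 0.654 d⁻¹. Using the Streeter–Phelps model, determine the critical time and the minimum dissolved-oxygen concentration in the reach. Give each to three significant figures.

Mixed DO = (11.3×8.42 + 2.86×1.63)/(11.3+2.86) = 99.81/14.16 = 7.049 mg/L.
Mixed L₀ = (11.3×4.95 + 2.86×193)/(14.16) = 607.9/14.16 = 42.93 mg/L.
Initial deficit D₀ = C_s − DO₀ = 9.73 − 7.049 = 2.681 mg/L.
t_c = (1/0.4860) ln[(0.654/0.168)(1 − 2.681×0.4860/(0.168×42.93))] = 2.058 × ln(3.189) = 2.387 d.
D_c = (0.168/0.654) × 42.93 × e^(−0.168×2.387) = 0.2569 × 42.93 × 0.6697 = 7.386 mg/L.
Minimum DO = 9.73 − 7.386 = 2.344 mg/L.

t_c ≈ 2.39 d; minimum DO ≈ 2.34 mg/L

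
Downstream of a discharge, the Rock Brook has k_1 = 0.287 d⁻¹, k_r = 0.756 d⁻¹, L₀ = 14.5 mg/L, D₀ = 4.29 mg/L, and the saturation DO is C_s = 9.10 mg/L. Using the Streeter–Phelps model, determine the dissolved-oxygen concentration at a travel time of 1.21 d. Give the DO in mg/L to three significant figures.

k_1 L₀/(k_r−k_1) = 0.287×14.5/(0.756−0.287) = 4.161/0.4690 = 8.873 mg/L.
e^(−k_1 t) = e^(−0.287×1.210) = 0.7066; e^(−k_r t) = e^(−0.756×1.210) = 0.4006.
D = 8.873 × (0.7066 − 0.4006) + 4.29 × 0.4006 = 2.715 + 1.719 = 4.434 mg/L.
DO = C_s − D = 9.10 − 4.434 = 4.666 mg/L.

DO ≈ 4.67 mg/L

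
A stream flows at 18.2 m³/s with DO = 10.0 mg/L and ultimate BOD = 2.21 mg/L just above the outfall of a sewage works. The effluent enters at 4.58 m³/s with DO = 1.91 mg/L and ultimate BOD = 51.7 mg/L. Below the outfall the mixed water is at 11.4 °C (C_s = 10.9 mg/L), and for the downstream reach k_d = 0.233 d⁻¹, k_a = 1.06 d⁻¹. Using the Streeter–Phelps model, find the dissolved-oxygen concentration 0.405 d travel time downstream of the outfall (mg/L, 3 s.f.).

DO ≈ 8.37 mg/L

Mixed DO = (18.2×10.0 + 4.58×1.91)/(18.2+4.58) = 190.7/22.78 = 8.373 mg/L.
Mixed L₀ = (18.2×2.21 + 4.58×51.7)/(22.78) = 277.0/22.78 = 12.16 mg/L.
Initial deficit D₀ = C_s − DO₀ = 10.9 − 8.373 = 2.527 mg/L.
D(0.405) = [0.233×12.16/(1.06−0.233)](e^(−0.233×0.405) − e^(−1.06×0.405)) + 2.527 e^(−1.06×0.405)
= 3.426 × (0.9100 − 0.6510) + 2.527 × 0.6510 = 2.532 mg/L.
DO = 10.9 − 2.532 = 8.368 mg/L.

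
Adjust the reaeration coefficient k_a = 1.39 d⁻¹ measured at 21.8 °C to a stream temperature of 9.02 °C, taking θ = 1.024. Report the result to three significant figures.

k_a ≈ 1.03 d⁻¹

k_a(T₂) = k_a(T₁) · θ^(T₂−T₁) = 1.39 × 1.024^(9.02−21.8)
= 1.39 × 1.024^-12.8 = 1.39 × 0.7385 = 1.027 d⁻¹.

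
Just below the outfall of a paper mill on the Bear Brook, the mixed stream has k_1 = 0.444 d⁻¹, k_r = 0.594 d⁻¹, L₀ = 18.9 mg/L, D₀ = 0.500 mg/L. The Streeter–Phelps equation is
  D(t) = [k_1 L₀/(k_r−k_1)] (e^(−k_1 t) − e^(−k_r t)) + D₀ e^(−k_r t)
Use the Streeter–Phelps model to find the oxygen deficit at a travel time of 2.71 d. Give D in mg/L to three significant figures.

k_1 L₀/(k_r−k_1) = 0.444×18.9/(0.594−0.444) = 8.392/0.1500 = 55.94 mg/L.
e^(−k_1 t) = e^(−0.444×2.710) = 0.3002; e^(−k_r t) = e^(−0.594×2.710) = 0.1999.
D = 55.94 × (0.3002 − 0.1999) + 0.500 × 0.1999 = 5.610 + 0.09997 = 5.710 mg/L.

D ≈ 5.71 mg/L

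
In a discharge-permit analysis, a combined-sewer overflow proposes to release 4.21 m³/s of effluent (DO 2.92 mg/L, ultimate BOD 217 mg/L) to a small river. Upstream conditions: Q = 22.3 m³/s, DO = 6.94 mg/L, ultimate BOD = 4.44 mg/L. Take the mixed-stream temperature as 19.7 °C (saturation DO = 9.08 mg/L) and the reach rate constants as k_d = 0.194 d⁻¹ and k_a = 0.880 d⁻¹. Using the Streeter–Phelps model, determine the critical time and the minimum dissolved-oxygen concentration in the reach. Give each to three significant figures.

t_c ≈ 1.77 d; minimum DO ≈ 3.11 mg/L

Mixed DO = (22.3×6.94 + 4.21×2.92)/(22.3+4.21) = 167.1/26.51 = 6.302 mg/L.
Mixed L₀ = (22.3×4.44 + 4.21×217)/(26.51) = 1013/26.51 = 38.20 mg/L.
Initial deficit D₀ = C_s − DO₀ = 9.08 − 6.302 = 2.778 mg/L.
t_c = (1/0.6860) ln[(0.880/0.194)(1 − 2.778×0.6860/(0.194×38.20))] = 1.458 × ln(3.369) = 1.771 d.
D_c = (0.194/0.880) × 38.20 × e^(−0.194×1.771) = 0.2205 × 38.20 × 0.7093 = 5.972 mg/L.
Minimum DO = 9.08 − 5.972 = 3.108 mg/L.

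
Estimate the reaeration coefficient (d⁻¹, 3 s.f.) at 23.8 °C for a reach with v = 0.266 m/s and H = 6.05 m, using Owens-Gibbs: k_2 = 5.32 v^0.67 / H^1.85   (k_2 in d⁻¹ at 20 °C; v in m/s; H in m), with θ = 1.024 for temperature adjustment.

k_2(20) = 5.32 × 0.266^0.67 / 6.05^1.85 = 5.32 × 0.4118 / 27.94 = 0.07840 d⁻¹.
k_2(23.8) = 0.07840 × 1.024^(23.8−20) = 0.07840 × 1.094 = 0.08580 d⁻¹.

k_2 ≈ 0.0858 d⁻¹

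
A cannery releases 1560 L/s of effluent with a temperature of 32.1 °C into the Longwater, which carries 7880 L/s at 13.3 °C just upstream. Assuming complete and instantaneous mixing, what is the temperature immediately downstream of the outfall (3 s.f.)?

Flow-weighted mixing: C = (Q_r C_r + Q_w C_w)/(Q_r + Q_w)
= (7880×13.3 + 1560×32.1)/(7880 + 1560) = 154900/9440 = 16.41 °C.

16.4 °C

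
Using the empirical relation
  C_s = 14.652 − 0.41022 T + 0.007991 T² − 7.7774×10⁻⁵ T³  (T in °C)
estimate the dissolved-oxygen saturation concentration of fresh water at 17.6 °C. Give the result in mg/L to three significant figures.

C_s ≈ 9.48 mg/L

C_s = 14.652 − 0.41022×17.6 + 0.007991×17.6² − 7.7774×10⁻⁵×17.6³ = 9.483 mg/L.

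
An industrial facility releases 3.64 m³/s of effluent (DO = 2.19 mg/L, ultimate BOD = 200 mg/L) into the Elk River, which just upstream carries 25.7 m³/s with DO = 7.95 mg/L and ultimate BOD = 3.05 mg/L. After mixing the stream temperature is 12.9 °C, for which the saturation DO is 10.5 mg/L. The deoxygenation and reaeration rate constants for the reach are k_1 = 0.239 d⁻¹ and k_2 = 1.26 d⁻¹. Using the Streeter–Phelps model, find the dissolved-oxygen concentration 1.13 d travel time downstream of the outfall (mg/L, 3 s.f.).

DO ≈ 6.35 mg/L

Mixed DO = (25.7×7.95 + 3.64×2.19)/(25.7+3.64) = 212.3/29.34 = 7.235 mg/L.
Mixed L₀ = (25.7×3.05 + 3.64×200)/(29.34) = 806.4/29.34 = 27.48 mg/L.
Initial deficit D₀ = C_s − DO₀ = 10.5 − 7.235 = 3.265 mg/L.
D(1.13) = [0.239×27.48/(1.26−0.239)](e^(−0.239×1.13) − e^(−1.26×1.13)) + 3.265 e^(−1.26×1.13)
= 6.434 × (0.7633 − 0.2408) + 3.265 × 0.2408 = 4.148 mg/L.
DO = 10.5 − 4.148 = 6.352 mg/L.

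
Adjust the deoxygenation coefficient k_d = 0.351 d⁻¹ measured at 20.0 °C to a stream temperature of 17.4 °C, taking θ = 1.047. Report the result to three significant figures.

k_d ≈ 0.311 d⁻¹

k_d(T₂) = k_d(T₁) · θ^(T₂−T₁) = 0.351 × 1.047^(17.4−20.0)
= 0.351 × 1.047^-2.60 = 0.351 × 0.8874 = 0.3115 d⁻¹.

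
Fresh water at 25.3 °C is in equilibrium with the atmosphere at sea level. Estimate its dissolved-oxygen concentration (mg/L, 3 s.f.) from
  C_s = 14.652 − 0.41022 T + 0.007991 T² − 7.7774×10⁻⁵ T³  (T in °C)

C_s ≈ 8.13 mg/L

C_s = 14.652 − 0.41022×25.3 + 0.007991×25.3² − 7.7774×10⁻⁵×25.3³ = 8.129 mg/L.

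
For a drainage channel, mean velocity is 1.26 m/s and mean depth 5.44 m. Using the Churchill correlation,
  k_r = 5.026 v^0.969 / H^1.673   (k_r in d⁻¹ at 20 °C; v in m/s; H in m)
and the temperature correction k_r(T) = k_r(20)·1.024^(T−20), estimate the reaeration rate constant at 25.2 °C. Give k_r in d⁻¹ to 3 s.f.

k_r(20) = 5.026 × 1.26^0.969 / 5.44^1.673 = 5.026 × 1.251 / 17.01 = 0.3697 d⁻¹.
k_r(25.2) = 0.3697 × 1.024^(25.2−20) = 0.3697 × 1.131 = 0.4182 d⁻¹.

k_r ≈ 0.418 d⁻¹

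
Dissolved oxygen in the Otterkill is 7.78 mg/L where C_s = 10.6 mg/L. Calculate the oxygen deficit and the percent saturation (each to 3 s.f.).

D = C_s − C = 10.6 − 7.78 = 2.82 mg/L.
% saturation = 7.78/10.6 × 100 = 73.4 %.

D ≈ 2.82 mg/L; 73.4 % saturation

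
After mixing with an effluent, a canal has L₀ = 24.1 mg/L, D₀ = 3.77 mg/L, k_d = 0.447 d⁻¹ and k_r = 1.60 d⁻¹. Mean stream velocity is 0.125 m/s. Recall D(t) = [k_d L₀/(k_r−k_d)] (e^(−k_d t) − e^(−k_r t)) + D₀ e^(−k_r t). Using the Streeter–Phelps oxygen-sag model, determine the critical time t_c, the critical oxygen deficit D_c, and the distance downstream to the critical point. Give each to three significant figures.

t_c ≈ 0.658 d; D_c ≈ 5.02 mg/L; x_c ≈ 7.10 km

At the critical point dD/dt = 0, so k_d L₀ e^(−k_d t) = k_r D. Substituting D(t) from the Streeter–Phelps equation and solving for t gives
t_c = ln[(k_r/k_d)(1 − D₀(k_r−k_d)/(k_d L₀))] / (k_r−k_d).
Here k_r−k_d = 1.153 d⁻¹ and 1 − D₀(k_r−k_d)/(k_d L₀) = 1 − 3.77×1.153/(0.447×24.1) = 0.5965, so
t_c = ln(3.579 × 0.5965) / 1.153 = 0.7585 / 1.153 = 0.6579 d.
D_c = (k_d/k_r) L₀ e^(−k_d t_c) = (0.447/1.60) × 24.1 × e^(−0.447×0.6579) = 0.2794 × 24.1 × 0.7452 = 5.018 mg/L.
x_c = v t_c = 0.125 m/s × 0.6579 d × 86400 s/d = 7105 m ≈ 7.10 km.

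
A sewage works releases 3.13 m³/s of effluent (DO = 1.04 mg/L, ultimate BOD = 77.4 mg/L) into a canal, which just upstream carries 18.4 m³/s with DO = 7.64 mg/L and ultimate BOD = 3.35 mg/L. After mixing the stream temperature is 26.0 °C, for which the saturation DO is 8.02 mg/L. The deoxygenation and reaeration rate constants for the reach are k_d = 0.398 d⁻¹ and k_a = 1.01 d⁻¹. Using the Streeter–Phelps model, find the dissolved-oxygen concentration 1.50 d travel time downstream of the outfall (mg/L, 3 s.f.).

DO ≈ 4.69 mg/L

Mixed DO = (18.4×7.64 + 3.13×1.04)/(18.4+3.13) = 143.8/21.53 = 6.681 mg/L.
Mixed L₀ = (18.4×3.35 + 3.13×77.4)/(21.53) = 303.9/21.53 = 14.12 mg/L.
Initial deficit D₀ = C_s − DO₀ = 8.02 − 6.681 = 1.339 mg/L.
D(1.50) = [0.398×14.12/(1.01−0.398)](e^(−0.398×1.50) − e^(−1.01×1.50)) + 1.339 e^(−1.01×1.50)
= 9.180 × (0.5505 − 0.2198) + 1.339 × 0.2198 = 3.330 mg/L.
DO = 8.02 − 3.330 = 4.690 mg/L.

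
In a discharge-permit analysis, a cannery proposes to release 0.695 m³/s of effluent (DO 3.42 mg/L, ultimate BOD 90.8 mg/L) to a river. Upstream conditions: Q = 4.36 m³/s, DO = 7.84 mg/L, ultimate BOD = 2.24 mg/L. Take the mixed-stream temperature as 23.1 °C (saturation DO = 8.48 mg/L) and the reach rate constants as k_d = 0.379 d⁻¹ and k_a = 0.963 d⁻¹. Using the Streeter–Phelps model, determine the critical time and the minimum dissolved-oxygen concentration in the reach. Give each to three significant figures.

Mixed DO = (4.36×7.84 + 0.695×3.42)/(4.36+0.695) = 36.56/5.055 = 7.232 mg/L.
Mixed L₀ = (4.36×2.24 + 0.695×90.8)/(5.055) = 72.87/5.055 = 14.42 mg/L.
Initial deficit D₀ = C_s − DO₀ = 8.48 − 7.232 = 1.248 mg/L.
t_c = (1/0.5840) ln[(0.963/0.379)(1 − 1.248×0.5840/(0.379×14.42))] = 1.712 × ln(2.202) = 1.352 d.
D_c = (0.379/0.963) × 14.42 × e^(−0.379×1.352) = 0.3936 × 14.42 × 0.5991 = 3.399 mg/L.
Minimum DO = 8.48 − 3.399 = 5.081 mg/L.

t_c ≈ 1.35 d; minimum DO ≈ 5.08 mg/L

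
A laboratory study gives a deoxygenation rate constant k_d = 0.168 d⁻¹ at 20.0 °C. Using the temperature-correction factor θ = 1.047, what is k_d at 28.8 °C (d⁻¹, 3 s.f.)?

k_d(T₂) = k_d(T₁) · θ^(T₂−T₁) = 0.168 × 1.047^(28.8−20.0)
= 0.168 × 1.047^8.80 = 0.168 × 1.498 = 0.2517 d⁻¹.

k_d ≈ 0.252 d⁻¹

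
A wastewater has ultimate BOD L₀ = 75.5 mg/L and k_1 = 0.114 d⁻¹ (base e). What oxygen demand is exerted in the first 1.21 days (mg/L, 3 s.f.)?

y_t = L₀(1 − e^(−k_1 t)) = 75.5 × (1 − e^(−0.114×1.21))
= 75.5 × (1 − 0.8712) = 75.5 × 0.1288 = 9.728 mg/L.

y ≈ 9.73 mg/L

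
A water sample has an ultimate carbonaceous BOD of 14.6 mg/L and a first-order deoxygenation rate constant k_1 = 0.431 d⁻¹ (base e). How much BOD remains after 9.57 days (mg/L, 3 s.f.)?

L_t = L₀ e^(−k_1 t) = 14.6 × e^(−0.431×9.57) = 14.6 × 0.01617 = 0.2361 mg/L.

L ≈ 0.236 mg/L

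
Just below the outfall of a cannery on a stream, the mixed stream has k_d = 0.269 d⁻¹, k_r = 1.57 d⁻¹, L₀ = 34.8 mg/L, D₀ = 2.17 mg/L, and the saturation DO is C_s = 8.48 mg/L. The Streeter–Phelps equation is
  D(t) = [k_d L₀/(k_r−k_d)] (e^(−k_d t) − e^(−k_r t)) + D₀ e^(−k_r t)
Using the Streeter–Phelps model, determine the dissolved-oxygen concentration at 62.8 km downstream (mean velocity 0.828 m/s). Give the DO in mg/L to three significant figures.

DO ≈ 4.06 mg/L

Travel time t = x/v = 62.8 km / (0.828 m/s) = 62800 m / 0.828 m/s = 75850 s = 0.8778 d.
k_d L₀/(k_r−k_d) = 0.269×34.8/(1.57−0.269) = 9.361/1.301 = 7.195 mg/L.
e^(−k_d t) = e^(−0.269×0.8778) = 0.7897; e^(−k_r t) = e^(−1.57×0.8778) = 0.2520.
D = 7.195 × (0.7897 − 0.2520) + 2.17 × 0.2520 = 3.869 + 0.5469 = 4.415 mg/L.
DO = C_s − D = 8.48 − 4.415 = 4.065 mg/L.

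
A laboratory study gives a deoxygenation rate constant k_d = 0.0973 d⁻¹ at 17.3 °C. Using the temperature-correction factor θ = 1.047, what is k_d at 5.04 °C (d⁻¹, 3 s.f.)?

k_d(T₂) = k_d(T₁) · θ^(T₂−T₁) = 0.0973 × 1.047^(5.04−17.3)
= 0.0973 × 1.047^-12.3 = 0.0973 × 0.5694 = 0.05541 d⁻¹.

k_d ≈ 0.0554 d⁻¹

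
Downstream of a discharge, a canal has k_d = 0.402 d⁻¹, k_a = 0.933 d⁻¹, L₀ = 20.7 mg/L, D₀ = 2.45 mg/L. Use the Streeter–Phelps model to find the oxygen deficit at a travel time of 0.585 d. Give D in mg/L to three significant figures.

k_d L₀/(k_a−k_d) = 0.402×20.7/(0.933−0.402) = 8.321/0.5310 = 15.67 mg/L.
e^(−k_d t) = e^(−0.402×0.5850) = 0.7904; e^(−k_a t) = e^(−0.933×0.5850) = 0.5794.
D = 15.67 × (0.7904 − 0.5794) + 2.45 × 0.5794 = 3.308 + 1.419 = 4.727 mg/L.

D ≈ 4.73 mg/L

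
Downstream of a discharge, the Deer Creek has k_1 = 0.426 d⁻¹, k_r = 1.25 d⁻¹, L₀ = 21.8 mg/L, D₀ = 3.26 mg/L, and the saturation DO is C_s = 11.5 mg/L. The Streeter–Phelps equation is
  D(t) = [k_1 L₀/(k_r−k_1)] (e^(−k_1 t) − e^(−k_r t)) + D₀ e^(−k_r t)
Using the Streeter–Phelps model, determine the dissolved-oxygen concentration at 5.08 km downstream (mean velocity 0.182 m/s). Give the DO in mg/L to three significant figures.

DO ≈ 7.03 mg/L

Travel time t = x/v = 5.08 km / (0.182 m/s) = 5080 m / 0.182 m/s = 27910 s = 0.3231 d.
k_1 L₀/(k_r−k_1) = 0.426×21.8/(1.25−0.426) = 9.287/0.8240 = 11.27 mg/L.
e^(−k_1 t) = e^(−0.426×0.3231) = 0.8714; e^(−k_r t) = e^(−1.25×0.3231) = 0.6678.
D = 11.27 × (0.8714 − 0.6678) + 3.26 × 0.6678 = 2.295 + 2.177 = 4.472 mg/L.
DO = C_s − D = 11.5 − 4.472 = 7.028 mg/L.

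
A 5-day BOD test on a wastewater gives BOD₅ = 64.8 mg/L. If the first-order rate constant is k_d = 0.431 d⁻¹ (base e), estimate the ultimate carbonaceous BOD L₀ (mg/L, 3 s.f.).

L₀ ≈ 73.3 mg/L

BOD₅ = L₀(1 − e^(−5k_d)) ⇒ L₀ = BOD₅ / (1 − e^(−5×0.431))
= 64.8 / (1 − 0.1159) = 64.8 / 0.8841 = 73.30 mg/L.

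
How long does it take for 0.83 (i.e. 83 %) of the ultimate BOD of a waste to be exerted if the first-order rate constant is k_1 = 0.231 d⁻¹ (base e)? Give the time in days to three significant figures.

y/L₀ = 1 − e^(−k_1 t) = 0.83 ⇒ e^(−k_1 t) = 0.170
t = −ln(0.170) / 0.231 = 1.772 / 0.231 = 7.671 d.

t ≈ 7.67 d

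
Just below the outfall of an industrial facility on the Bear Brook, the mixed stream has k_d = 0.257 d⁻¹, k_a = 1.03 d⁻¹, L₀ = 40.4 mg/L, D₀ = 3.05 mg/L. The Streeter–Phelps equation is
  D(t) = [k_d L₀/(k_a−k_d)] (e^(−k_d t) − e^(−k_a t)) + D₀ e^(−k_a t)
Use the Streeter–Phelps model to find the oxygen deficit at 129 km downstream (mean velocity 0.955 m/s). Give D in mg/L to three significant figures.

Travel time t = x/v = 129 km / (0.955 m/s) = 129000 m / 0.955 m/s = 135100 s = 1.563 d.
k_d L₀/(k_a−k_d) = 0.257×40.4/(1.03−0.257) = 10.38/0.7730 = 13.43 mg/L.
e^(−k_d t) = e^(−0.257×1.563) = 0.6691; e^(−k_a t) = e^(−1.03×1.563) = 0.1998.
D = 13.43 × (0.6691 − 0.1998) + 3.05 × 0.1998 = 6.303 + 0.6095 = 6.913 mg/L.

D ≈ 6.91 mg/L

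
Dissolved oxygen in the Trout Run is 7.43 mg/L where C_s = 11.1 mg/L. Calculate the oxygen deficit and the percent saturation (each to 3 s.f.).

D ≈ 3.67 mg/L; 66.9 % saturation

D = C_s − C = 11.1 − 7.43 = 3.67 mg/L.
% saturation = 7.43/11.1 × 100 = 66.9 %.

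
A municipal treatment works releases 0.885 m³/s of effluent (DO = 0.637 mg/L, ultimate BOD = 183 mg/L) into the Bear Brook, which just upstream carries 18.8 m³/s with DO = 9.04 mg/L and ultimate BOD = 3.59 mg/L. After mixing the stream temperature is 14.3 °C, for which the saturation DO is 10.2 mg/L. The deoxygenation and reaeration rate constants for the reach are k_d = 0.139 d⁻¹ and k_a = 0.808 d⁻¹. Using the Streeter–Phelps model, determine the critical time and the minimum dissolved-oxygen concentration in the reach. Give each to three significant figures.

Mixed DO = (18.8×9.04 + 0.885×0.637)/(18.8+0.885) = 170.5/19.69 = 8.662 mg/L.
Mixed L₀ = (18.8×3.59 + 0.885×183)/(19.69) = 229.4/19.69 = 11.66 mg/L.
Initial deficit D₀ = C_s − DO₀ = 10.2 − 8.662 = 1.538 mg/L.
t_c = (1/0.6690) ln[(0.808/0.139)(1 − 1.538×0.6690/(0.139×11.66))] = 1.495 × ln(2.122) = 1.124 d.
D_c = (0.139/0.808) × 11.66 × e^(−0.139×1.124) = 0.1720 × 11.66 × 0.8553 = 1.715 mg/L.
Minimum DO = 10.2 − 1.715 = 8.485 mg/L.

t_c ≈ 1.12 d; minimum DO ≈ 8.48 mg/L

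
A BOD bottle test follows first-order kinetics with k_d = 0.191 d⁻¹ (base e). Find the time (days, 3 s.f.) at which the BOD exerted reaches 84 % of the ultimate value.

y/L₀ = 1 − e^(−k_d t) = 0.84 ⇒ e^(−k_d t) = 0.160
t = −ln(0.160) / 0.191 = 1.833 / 0.191 = 9.595 d.

t ≈ 9.59 d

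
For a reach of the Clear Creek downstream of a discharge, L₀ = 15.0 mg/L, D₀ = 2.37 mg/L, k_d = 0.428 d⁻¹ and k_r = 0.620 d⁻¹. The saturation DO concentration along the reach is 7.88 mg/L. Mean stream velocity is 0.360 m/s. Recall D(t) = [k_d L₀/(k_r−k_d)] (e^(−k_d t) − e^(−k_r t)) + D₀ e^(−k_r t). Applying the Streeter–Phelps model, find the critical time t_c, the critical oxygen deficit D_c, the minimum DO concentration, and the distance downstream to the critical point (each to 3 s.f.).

t_c ≈ 1.55 d; D_c ≈ 5.34 mg/L; min DO ≈ 2.54 mg/L; x_c ≈ 48.1 km

At the critical point dD/dt = 0, so k_d L₀ e^(−k_d t) = k_r D. Substituting D(t) from the Streeter–Phelps equation and solving for t gives
t_c = ln[(k_r/k_d)(1 − D₀(k_r−k_d)/(k_d L₀))] / (k_r−k_d).
Here k_r−k_d = 0.1920 d⁻¹ and 1 − D₀(k_r−k_d)/(k_d L₀) = 1 − 2.37×0.1920/(0.428×15.0) = 0.9291, so
t_c = ln(1.449 × 0.9291) / 0.1920 = 0.2971 / 0.1920 = 1.547 d.
L(t_c) = L₀ e^(−k_d t_c) = 15.0 × 0.5157 = 7.735 mg/L, and at the critical point k_r D_c = k_d L, so D_c = (0.428/0.620) × 7.735 = 5.340 mg/L.
Minimum DO = C_s − D_c = 7.88 − 5.340 = 2.540 mg/L.
x_c = v t_c = 0.360 m/s × 1.547 d × 86400 s/d = 48130 m ≈ 48.1 km.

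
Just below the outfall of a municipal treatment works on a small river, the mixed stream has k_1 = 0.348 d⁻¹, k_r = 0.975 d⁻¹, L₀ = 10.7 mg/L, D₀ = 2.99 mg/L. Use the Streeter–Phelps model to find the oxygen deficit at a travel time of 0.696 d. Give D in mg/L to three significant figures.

D ≈ 3.17 mg/L

k_1 L₀/(k_r−k_1) = 0.348×10.7/(0.975−0.348) = 3.724/0.6270 = 5.939 mg/L.
e^(−k_1 t) = e^(−0.348×0.6960) = 0.7849; e^(−k_r t) = e^(−0.975×0.6960) = 0.5073.
D = 5.939 × (0.7849 − 0.5073) + 2.99 × 0.5073 = 1.648 + 1.517 = 3.165 mg/L.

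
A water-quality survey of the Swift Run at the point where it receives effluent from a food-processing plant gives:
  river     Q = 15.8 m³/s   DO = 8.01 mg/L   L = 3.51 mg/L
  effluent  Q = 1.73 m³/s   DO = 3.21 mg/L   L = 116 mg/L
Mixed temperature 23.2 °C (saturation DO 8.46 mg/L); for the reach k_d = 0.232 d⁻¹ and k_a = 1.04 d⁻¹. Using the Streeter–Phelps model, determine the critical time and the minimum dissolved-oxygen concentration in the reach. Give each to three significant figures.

Mixed DO = (15.8×8.01 + 1.73×3.21)/(15.8+1.73) = 132.1/17.53 = 7.536 mg/L.
Mixed L₀ = (15.8×3.51 + 1.73×116)/(17.53) = 256.1/17.53 = 14.61 mg/L.
Initial deficit D₀ = C_s − DO₀ = 8.46 − 7.536 = 0.9237 mg/L.
t_c = (1/0.8080) ln[(1.04/0.232)(1 − 0.9237×0.8080/(0.232×14.61))] = 1.238 × ln(3.496) = 1.549 d.
D_c = (0.232/1.04) × 14.61 × e^(−0.232×1.549) = 0.2231 × 14.61 × 0.6981 = 2.276 mg/L.
Minimum DO = 8.46 − 2.276 = 6.184 mg/L.

t_c ≈ 1.55 d; minimum DO ≈ 6.18 mg/L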